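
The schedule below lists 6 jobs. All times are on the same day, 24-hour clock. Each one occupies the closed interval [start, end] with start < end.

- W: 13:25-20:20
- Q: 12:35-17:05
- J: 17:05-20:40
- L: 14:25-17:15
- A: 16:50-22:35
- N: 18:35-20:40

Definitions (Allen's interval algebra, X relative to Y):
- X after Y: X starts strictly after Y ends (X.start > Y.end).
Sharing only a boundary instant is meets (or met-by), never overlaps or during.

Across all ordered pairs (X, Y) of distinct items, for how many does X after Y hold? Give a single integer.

Checking all 30 ordered pairs for relation 'after'; matching pairs in alphabetical order:
(N, L): N after L ✓
(N, Q): N after Q ✓
Count: 2.

2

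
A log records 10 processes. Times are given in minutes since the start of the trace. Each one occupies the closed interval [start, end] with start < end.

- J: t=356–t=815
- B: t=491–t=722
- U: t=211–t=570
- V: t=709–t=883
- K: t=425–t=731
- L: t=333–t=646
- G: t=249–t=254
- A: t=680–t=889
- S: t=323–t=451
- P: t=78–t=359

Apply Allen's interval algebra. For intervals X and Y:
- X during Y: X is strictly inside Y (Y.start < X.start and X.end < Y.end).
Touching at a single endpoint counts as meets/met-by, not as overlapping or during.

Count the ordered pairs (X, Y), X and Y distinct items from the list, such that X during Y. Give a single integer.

Checking all 90 ordered pairs for relation 'during'; matching pairs in alphabetical order:
(B, J): B during J ✓
(B, K): B during K ✓
(G, P): G during P ✓
(G, U): G during U ✓
(K, J): K during J ✓
(S, U): S during U ✓
(V, A): V during A ✓
Count: 7.

7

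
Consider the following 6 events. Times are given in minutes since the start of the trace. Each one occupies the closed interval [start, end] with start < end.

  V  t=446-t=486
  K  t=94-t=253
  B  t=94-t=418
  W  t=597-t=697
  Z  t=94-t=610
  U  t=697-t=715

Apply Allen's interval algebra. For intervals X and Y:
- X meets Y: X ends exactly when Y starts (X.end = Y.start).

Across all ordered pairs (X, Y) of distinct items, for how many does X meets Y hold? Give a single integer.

Checking all 30 ordered pairs for relation 'meets'; matching pairs in alphabetical order:
(W, U): W meets U ✓
Count: 1.

1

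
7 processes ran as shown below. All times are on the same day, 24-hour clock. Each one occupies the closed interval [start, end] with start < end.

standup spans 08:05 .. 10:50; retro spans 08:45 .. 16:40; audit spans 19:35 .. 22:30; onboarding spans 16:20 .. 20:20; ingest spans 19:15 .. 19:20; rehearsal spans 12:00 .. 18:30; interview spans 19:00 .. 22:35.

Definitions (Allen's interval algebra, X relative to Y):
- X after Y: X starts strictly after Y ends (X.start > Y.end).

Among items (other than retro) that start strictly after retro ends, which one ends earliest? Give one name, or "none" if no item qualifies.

ingest

Target retro = [08:45, 16:40].
audit [19:35, 22:30] → after → candidate.
ingest [19:15, 19:20] → after → candidate.
interview [19:00, 22:35] → after → candidate.
onboarding [16:20, 20:20] → overlapped-by → excluded.
rehearsal [12:00, 18:30] → overlapped-by → excluded.
standup [08:05, 10:50] → overlaps → excluded.
Among candidates, earliest end is 19:20 → ingest.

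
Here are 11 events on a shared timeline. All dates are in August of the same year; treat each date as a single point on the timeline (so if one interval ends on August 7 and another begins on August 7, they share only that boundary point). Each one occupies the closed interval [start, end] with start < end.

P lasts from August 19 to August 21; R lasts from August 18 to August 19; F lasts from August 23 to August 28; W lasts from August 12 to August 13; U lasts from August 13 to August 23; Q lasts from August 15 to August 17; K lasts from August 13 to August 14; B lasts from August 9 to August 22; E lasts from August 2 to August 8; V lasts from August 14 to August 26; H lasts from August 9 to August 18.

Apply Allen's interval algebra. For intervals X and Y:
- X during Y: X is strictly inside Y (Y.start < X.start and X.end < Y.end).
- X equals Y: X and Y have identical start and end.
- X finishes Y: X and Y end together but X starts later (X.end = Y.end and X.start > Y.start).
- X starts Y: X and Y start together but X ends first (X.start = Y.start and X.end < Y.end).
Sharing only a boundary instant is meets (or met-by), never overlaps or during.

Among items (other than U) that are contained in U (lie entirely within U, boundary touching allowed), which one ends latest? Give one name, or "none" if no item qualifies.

P

Target U = [August 13, August 23].
B [August 9, August 22] → overlaps → excluded.
E [August 2, August 8] → before → excluded.
F [August 23, August 28] → met-by → excluded.
H [August 9, August 18] → overlaps → excluded.
K [August 13, August 14] → starts → candidate.
P [August 19, August 21] → during → candidate.
Q [August 15, August 17] → during → candidate.
R [August 18, August 19] → during → candidate.
V [August 14, August 26] → overlapped-by → excluded.
W [August 12, August 13] → meets → excluded.
Among candidates, latest end is August 21 → P.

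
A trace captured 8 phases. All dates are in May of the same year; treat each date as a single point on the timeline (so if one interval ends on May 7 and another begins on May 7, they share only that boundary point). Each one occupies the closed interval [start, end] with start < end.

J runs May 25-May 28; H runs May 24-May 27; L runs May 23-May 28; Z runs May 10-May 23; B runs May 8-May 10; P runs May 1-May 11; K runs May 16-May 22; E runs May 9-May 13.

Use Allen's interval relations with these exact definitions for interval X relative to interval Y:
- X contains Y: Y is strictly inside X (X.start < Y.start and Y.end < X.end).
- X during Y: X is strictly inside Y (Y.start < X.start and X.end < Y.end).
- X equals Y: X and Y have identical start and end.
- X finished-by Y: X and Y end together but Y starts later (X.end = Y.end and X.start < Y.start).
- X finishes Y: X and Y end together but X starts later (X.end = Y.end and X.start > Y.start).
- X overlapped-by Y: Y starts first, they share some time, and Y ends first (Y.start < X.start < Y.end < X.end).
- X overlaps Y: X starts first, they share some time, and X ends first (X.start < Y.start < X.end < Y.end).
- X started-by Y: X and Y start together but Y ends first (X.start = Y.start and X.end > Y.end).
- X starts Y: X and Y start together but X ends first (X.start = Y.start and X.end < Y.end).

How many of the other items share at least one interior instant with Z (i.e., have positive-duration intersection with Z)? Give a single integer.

3

Target Z = [May 10, May 23].
B [May 8, May 10] → meets → no.
E [May 9, May 13] → overlaps → counts.
H [May 24, May 27] → after → no.
J [May 25, May 28] → after → no.
K [May 16, May 22] → during → counts.
L [May 23, May 28] → met-by → no.
P [May 1, May 11] → overlaps → counts.
Total: 3.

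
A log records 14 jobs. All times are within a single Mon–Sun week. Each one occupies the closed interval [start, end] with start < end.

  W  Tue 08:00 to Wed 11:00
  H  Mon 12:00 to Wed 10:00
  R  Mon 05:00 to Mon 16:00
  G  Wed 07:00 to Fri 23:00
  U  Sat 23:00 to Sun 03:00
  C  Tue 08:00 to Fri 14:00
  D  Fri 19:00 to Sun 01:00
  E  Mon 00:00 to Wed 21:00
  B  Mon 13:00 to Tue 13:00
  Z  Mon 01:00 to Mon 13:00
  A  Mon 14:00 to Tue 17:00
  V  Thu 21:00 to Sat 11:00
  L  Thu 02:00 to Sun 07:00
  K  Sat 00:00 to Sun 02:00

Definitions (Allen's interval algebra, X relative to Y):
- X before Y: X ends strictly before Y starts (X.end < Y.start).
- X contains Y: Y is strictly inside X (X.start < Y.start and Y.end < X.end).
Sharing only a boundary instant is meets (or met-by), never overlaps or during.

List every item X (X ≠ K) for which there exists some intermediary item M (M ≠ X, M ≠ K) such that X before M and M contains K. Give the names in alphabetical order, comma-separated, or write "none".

Target K = [Sat 00:00, Sun 02:00].
Intermediaries M with M contains K: L.
Via L — items with X before L: A, B, E, H, R, W, Z.
Union: A, B, E, H, R, W, Z.

A, B, E, H, R, W, Z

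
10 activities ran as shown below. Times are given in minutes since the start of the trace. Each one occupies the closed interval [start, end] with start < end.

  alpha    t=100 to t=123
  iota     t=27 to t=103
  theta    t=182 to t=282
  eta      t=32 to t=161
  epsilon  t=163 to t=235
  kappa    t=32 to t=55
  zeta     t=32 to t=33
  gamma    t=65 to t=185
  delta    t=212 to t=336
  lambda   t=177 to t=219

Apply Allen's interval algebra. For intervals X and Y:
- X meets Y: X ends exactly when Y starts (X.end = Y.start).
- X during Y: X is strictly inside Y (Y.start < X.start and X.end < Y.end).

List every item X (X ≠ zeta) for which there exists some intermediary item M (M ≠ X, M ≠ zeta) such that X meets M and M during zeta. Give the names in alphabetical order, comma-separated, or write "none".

none

Target zeta = [t=32, t=33].
Intermediaries M with M during zeta: none.
Union: none.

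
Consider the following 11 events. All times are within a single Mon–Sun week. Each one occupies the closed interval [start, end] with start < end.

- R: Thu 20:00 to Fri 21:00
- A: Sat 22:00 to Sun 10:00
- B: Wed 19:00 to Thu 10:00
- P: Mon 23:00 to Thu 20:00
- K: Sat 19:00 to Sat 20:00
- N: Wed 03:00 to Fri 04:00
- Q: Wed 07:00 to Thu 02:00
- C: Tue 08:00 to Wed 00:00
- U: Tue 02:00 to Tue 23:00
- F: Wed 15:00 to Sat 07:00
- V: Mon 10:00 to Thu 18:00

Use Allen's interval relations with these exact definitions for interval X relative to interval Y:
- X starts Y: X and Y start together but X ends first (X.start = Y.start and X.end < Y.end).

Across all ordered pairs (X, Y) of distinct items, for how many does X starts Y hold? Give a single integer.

Checking all 110 ordered pairs for relation 'starts'; matching pairs in alphabetical order:
No pair satisfies it.
Count: 0.

0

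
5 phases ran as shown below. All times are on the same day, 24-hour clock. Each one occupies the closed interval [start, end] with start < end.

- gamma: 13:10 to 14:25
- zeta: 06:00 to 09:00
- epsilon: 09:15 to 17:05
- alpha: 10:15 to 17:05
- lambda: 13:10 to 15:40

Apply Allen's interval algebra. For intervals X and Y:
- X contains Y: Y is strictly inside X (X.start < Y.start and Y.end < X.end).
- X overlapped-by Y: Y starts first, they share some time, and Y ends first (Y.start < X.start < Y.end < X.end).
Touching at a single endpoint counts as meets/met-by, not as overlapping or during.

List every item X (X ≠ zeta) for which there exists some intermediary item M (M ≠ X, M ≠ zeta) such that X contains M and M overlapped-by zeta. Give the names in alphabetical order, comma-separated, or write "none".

Target zeta = [06:00, 09:00].
Intermediaries M with M overlapped-by zeta: none.
Union: none.

none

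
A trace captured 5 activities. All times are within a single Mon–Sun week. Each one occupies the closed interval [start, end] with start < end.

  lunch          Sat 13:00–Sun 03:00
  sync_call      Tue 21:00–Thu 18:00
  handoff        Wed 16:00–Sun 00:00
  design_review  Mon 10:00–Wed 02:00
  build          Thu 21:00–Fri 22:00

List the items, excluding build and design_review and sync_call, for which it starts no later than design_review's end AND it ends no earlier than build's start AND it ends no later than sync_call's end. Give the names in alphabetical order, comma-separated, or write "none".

Conditions: its start is no later than design_review's end (X.start <= Wed 02:00) AND its end is no earlier than build's start (X.end >= Thu 21:00) AND its end is no later than sync_call's end (X.end <= Thu 18:00).
handoff: start Wed 16:00 <= Wed 02:00? ✗; end Sun 00:00 >= Thu 21:00? ✓; end Sun 00:00 <= Thu 18:00? ✗ → no.
lunch: start Sat 13:00 <= Wed 02:00? ✗; end Sun 03:00 >= Thu 21:00? ✓; end Sun 03:00 <= Thu 18:00? ✗ → no.
Result: none.

none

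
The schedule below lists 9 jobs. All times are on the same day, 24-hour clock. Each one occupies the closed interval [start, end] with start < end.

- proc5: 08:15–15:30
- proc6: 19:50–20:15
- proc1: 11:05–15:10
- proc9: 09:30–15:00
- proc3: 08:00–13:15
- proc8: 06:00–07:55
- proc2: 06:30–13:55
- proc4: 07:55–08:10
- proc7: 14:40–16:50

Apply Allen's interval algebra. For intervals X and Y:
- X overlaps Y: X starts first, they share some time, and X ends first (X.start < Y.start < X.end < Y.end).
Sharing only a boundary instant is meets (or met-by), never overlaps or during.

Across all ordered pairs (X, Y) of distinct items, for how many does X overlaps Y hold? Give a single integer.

Checking all 72 ordered pairs for relation 'overlaps'; matching pairs in alphabetical order:
(proc1, proc7): proc1 overlaps proc7 ✓
(proc2, proc1): proc2 overlaps proc1 ✓
(proc2, proc5): proc2 overlaps proc5 ✓
(proc2, proc9): proc2 overlaps proc9 ✓
(proc3, proc1): proc3 overlaps proc1 ✓
(proc3, proc5): proc3 overlaps proc5 ✓
(proc3, proc9): proc3 overlaps proc9 ✓
(proc4, proc3): proc4 overlaps proc3 ✓
(proc5, proc7): proc5 overlaps proc7 ✓
(proc8, proc2): proc8 overlaps proc2 ✓
(proc9, proc1): proc9 overlaps proc1 ✓
(proc9, proc7): proc9 overlaps proc7 ✓
Count: 12.

12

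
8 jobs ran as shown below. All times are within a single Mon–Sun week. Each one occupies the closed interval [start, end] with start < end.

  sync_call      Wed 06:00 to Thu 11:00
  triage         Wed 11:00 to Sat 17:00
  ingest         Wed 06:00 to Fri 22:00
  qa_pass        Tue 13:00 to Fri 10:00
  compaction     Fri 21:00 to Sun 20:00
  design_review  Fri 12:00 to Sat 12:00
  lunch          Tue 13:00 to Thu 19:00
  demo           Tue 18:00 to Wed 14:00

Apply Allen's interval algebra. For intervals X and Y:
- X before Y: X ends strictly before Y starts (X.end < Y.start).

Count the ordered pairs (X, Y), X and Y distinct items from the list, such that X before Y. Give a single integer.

Checking all 56 ordered pairs for relation 'before'; matching pairs in alphabetical order:
(demo, compaction): demo before compaction ✓
(demo, design_review): demo before design_review ✓
(lunch, compaction): lunch before compaction ✓
(lunch, design_review): lunch before design_review ✓
(qa_pass, compaction): qa_pass before compaction ✓
(qa_pass, design_review): qa_pass before design_review ✓
(sync_call, compaction): sync_call before compaction ✓
(sync_call, design_review): sync_call before design_review ✓
Count: 8.

8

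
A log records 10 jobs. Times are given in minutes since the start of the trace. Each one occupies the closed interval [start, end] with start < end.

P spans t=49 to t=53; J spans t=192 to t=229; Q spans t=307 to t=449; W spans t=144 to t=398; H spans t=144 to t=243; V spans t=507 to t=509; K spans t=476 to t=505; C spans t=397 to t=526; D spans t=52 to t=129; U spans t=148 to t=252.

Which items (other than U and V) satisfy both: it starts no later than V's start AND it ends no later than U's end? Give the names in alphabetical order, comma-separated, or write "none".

D, H, J, P

Conditions: its start is no later than V's start (X.start <= t=507) AND its end is no later than U's end (X.end <= t=252).
C: start t=397 <= t=507? ✓; end t=526 <= t=252? ✗ → no.
D: start t=52 <= t=507? ✓; end t=129 <= t=252? ✓ → yes.
H: start t=144 <= t=507? ✓; end t=243 <= t=252? ✓ → yes.
J: start t=192 <= t=507? ✓; end t=229 <= t=252? ✓ → yes.
K: start t=476 <= t=507? ✓; end t=505 <= t=252? ✗ → no.
P: start t=49 <= t=507? ✓; end t=53 <= t=252? ✓ → yes.
Q: start t=307 <= t=507? ✓; end t=449 <= t=252? ✗ → no.
W: start t=144 <= t=507? ✓; end t=398 <= t=252? ✗ → no.
Result: D, H, J, P.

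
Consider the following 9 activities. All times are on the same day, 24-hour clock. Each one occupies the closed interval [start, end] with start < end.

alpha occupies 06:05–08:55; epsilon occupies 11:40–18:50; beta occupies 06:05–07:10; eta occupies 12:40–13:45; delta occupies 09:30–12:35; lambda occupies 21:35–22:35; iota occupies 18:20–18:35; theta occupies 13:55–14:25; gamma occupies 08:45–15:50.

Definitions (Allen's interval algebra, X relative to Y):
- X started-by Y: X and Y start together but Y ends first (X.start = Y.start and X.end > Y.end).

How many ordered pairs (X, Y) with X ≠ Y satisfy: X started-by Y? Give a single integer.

1

Checking all 72 ordered pairs for relation 'started-by'; matching pairs in alphabetical order:
(alpha, beta): alpha started-by beta ✓
Count: 1.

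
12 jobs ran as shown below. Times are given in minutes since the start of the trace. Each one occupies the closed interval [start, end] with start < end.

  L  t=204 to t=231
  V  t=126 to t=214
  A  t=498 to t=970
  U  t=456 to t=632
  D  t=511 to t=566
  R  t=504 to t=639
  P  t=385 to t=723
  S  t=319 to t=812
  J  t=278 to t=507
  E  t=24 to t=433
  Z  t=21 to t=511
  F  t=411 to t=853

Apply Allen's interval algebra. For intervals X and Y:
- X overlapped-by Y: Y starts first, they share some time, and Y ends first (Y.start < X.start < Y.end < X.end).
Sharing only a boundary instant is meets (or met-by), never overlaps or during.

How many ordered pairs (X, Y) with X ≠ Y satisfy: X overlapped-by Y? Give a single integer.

Checking all 132 ordered pairs for relation 'overlapped-by'; matching pairs in alphabetical order:
(A, F): A overlapped-by F ✓
(A, J): A overlapped-by J ✓
(A, P): A overlapped-by P ✓
(A, S): A overlapped-by S ✓
(A, U): A overlapped-by U ✓
(A, Z): A overlapped-by Z ✓
(F, E): F overlapped-by E ✓
(F, J): F overlapped-by J ✓
(F, P): F overlapped-by P ✓
(F, S): F overlapped-by S ✓
(F, Z): F overlapped-by Z ✓
(J, E): J overlapped-by E ✓
(L, V): L overlapped-by V ✓
(P, E): P overlapped-by E ✓
(P, J): P overlapped-by J ✓
(P, Z): P overlapped-by Z ✓
(R, J): R overlapped-by J ✓
(R, U): R overlapped-by U ✓
(R, Z): R overlapped-by Z ✓
(S, E): S overlapped-by E ✓
(S, J): S overlapped-by J ✓
(S, Z): S overlapped-by Z ✓
(U, J): U overlapped-by J ✓
(U, Z): U overlapped-by Z ✓
Count: 24.

24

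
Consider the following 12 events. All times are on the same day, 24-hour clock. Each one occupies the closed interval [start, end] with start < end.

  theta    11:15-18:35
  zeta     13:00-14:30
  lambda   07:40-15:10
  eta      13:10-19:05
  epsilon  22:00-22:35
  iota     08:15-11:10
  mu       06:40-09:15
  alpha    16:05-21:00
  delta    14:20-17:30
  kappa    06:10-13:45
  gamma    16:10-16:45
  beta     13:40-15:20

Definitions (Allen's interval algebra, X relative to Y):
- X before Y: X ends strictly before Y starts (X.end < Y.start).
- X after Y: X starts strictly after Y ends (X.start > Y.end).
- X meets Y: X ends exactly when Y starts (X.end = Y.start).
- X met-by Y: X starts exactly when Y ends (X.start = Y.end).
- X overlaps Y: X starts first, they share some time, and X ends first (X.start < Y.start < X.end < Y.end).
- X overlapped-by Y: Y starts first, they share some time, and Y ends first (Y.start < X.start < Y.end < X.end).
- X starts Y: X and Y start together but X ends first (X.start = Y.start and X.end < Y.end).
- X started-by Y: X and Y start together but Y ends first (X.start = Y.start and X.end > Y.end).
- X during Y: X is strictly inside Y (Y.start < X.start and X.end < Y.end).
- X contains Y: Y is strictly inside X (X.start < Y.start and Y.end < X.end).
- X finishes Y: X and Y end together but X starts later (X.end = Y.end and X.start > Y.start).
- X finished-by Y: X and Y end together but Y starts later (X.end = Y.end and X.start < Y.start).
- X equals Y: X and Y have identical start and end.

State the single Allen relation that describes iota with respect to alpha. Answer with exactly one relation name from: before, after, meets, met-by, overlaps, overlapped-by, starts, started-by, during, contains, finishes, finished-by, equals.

iota = [08:15, 11:10]; alpha = [16:05, 21:00].
Compare endpoints: iota.start < alpha.start, iota.start < alpha.end, iota.end < alpha.start, iota.end < alpha.end.
That pattern is 'before'.

before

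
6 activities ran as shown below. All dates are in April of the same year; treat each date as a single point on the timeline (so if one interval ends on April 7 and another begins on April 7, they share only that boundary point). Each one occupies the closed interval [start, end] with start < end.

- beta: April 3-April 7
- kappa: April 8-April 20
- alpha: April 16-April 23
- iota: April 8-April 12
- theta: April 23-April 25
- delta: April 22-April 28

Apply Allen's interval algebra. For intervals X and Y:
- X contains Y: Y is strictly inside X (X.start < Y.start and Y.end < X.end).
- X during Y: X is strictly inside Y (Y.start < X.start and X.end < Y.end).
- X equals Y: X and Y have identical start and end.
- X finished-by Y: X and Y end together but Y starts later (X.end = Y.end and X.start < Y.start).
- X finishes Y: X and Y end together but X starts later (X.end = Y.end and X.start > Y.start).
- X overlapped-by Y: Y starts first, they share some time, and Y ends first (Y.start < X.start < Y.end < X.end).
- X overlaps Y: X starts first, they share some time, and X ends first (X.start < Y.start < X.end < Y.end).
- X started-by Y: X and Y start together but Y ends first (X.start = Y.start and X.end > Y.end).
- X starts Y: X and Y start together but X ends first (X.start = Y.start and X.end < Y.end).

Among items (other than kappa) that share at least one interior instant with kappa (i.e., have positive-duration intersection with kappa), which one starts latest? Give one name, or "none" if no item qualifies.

alpha

Target kappa = [April 8, April 20].
alpha [April 16, April 23] → overlapped-by → candidate.
beta [April 3, April 7] → before → excluded.
delta [April 22, April 28] → after → excluded.
iota [April 8, April 12] → starts → candidate.
theta [April 23, April 25] → after → excluded.
Among candidates, latest start is April 16 → alpha.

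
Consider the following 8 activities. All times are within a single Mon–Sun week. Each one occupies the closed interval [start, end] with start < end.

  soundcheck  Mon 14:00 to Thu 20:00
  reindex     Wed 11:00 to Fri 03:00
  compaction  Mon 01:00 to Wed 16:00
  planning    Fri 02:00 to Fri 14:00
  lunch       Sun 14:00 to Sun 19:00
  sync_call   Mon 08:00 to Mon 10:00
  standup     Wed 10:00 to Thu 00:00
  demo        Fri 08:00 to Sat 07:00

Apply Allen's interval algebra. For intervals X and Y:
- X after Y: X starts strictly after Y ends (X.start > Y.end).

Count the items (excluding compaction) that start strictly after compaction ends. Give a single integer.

Target compaction = [Mon 01:00, Wed 16:00].
demo [Fri 08:00, Sat 07:00] → after → counts.
lunch [Sun 14:00, Sun 19:00] → after → counts.
planning [Fri 02:00, Fri 14:00] → after → counts.
reindex [Wed 11:00, Fri 03:00] → overlapped-by → no.
soundcheck [Mon 14:00, Thu 20:00] → overlapped-by → no.
standup [Wed 10:00, Thu 00:00] → overlapped-by → no.
sync_call [Mon 08:00, Mon 10:00] → during → no.
Total: 3.

3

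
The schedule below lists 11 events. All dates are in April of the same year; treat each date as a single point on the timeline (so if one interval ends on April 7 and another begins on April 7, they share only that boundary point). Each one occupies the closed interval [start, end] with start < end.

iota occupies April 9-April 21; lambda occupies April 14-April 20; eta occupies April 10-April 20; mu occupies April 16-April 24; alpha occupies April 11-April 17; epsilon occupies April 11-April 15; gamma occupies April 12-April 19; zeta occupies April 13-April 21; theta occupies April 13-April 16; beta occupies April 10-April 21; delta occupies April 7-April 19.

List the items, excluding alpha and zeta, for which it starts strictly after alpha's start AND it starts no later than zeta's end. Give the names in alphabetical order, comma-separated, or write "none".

Conditions: its start is strictly after alpha's start (X.start > April 11) AND its start is no later than zeta's end (X.start <= April 21).
beta: start April 10 > April 11? ✗; start April 10 <= April 21? ✓ → no.
delta: start April 7 > April 11? ✗; start April 7 <= April 21? ✓ → no.
epsilon: start April 11 > April 11? ✗; start April 11 <= April 21? ✓ → no.
eta: start April 10 > April 11? ✗; start April 10 <= April 21? ✓ → no.
gamma: start April 12 > April 11? ✓; start April 12 <= April 21? ✓ → yes.
iota: start April 9 > April 11? ✗; start April 9 <= April 21? ✓ → no.
lambda: start April 14 > April 11? ✓; start April 14 <= April 21? ✓ → yes.
mu: start April 16 > April 11? ✓; start April 16 <= April 21? ✓ → yes.
theta: start April 13 > April 11? ✓; start April 13 <= April 21? ✓ → yes.
Result: gamma, lambda, mu, theta.

gamma, lambda, mu, theta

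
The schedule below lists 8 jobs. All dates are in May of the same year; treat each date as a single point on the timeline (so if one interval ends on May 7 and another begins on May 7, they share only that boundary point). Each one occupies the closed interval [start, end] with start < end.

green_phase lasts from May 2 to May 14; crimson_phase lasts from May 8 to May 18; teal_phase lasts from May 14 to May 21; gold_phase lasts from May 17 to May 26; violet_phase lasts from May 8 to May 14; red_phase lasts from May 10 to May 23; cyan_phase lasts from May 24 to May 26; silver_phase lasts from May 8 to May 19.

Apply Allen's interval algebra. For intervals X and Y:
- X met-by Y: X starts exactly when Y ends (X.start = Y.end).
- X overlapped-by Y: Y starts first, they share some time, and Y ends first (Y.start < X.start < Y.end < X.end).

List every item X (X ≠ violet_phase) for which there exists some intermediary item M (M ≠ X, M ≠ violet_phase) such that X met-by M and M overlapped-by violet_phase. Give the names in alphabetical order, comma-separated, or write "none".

none

Target violet_phase = [May 8, May 14].
Intermediaries M with M overlapped-by violet_phase: red_phase.
Via red_phase — items with X met-by red_phase: none.
Union: none.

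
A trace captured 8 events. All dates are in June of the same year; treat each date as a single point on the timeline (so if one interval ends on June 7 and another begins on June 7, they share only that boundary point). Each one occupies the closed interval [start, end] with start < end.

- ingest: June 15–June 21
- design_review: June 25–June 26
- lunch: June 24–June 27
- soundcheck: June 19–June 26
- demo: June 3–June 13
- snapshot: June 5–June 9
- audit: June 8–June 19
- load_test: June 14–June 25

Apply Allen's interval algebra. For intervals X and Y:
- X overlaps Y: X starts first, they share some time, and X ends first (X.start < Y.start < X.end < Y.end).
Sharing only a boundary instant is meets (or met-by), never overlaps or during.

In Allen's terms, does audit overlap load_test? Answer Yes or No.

Yes

audit = [June 8, June 19], load_test = [June 14, June 25].
Actual relation of audit to load_test: overlaps.
Asked whether 'overlaps' holds → Yes.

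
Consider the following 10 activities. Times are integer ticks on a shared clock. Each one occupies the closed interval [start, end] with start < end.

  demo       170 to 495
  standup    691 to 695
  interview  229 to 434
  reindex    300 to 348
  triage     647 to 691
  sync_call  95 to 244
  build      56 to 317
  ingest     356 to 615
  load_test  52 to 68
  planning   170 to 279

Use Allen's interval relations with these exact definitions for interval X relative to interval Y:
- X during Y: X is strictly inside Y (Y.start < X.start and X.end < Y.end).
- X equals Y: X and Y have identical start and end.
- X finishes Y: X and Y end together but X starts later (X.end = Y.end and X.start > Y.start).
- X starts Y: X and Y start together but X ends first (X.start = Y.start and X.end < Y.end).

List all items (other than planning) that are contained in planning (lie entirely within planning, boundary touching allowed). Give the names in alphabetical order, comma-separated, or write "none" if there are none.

none

Target planning = [170, 279].
build [56, 317] → contains → no.
demo [170, 495] → started-by → no.
ingest [356, 615] → after → no.
interview [229, 434] → overlapped-by → no.
load_test [52, 68] → before → no.
reindex [300, 348] → after → no.
standup [691, 695] → after → no.
sync_call [95, 244] → overlaps → no.
triage [647, 691] → after → no.
Result: none.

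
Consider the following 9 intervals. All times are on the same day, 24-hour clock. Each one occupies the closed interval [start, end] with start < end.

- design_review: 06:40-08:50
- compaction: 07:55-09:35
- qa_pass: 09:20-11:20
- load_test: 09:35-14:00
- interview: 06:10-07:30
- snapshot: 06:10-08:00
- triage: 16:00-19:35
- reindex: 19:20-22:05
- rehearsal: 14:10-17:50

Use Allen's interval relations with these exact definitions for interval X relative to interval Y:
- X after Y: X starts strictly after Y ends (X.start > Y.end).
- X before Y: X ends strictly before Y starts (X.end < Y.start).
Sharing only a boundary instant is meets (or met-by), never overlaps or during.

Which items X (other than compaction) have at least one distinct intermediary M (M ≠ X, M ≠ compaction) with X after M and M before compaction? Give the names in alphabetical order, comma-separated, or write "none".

Target compaction = [07:55, 09:35].
Intermediaries M with M before compaction: interview.
Via interview — items with X after interview: load_test, qa_pass, rehearsal, reindex, triage.
Union: load_test, qa_pass, rehearsal, reindex, triage.

load_test, qa_pass, rehearsal, reindex, triage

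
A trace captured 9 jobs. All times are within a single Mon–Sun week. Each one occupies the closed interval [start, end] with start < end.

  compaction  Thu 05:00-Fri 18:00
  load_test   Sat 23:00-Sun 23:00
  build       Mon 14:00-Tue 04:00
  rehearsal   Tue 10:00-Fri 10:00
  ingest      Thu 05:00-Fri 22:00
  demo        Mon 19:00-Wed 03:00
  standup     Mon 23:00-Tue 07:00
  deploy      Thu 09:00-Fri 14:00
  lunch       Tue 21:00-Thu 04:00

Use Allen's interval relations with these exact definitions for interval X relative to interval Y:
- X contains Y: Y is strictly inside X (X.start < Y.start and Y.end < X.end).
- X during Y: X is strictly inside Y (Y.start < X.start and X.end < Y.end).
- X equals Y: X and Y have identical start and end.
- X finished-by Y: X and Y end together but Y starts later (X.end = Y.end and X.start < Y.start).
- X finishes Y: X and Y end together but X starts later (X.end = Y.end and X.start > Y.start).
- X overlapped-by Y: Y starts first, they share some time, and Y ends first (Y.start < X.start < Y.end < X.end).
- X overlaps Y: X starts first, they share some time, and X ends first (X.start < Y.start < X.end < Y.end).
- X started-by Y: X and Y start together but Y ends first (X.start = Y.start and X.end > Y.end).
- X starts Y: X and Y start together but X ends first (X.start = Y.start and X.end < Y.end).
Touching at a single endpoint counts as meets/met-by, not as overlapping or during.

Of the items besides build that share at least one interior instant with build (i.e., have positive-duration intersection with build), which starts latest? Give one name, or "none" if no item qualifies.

Target build = [Mon 14:00, Tue 04:00].
compaction [Thu 05:00, Fri 18:00] → after → excluded.
demo [Mon 19:00, Wed 03:00] → overlapped-by → candidate.
deploy [Thu 09:00, Fri 14:00] → after → excluded.
ingest [Thu 05:00, Fri 22:00] → after → excluded.
load_test [Sat 23:00, Sun 23:00] → after → excluded.
lunch [Tue 21:00, Thu 04:00] → after → excluded.
rehearsal [Tue 10:00, Fri 10:00] → after → excluded.
standup [Mon 23:00, Tue 07:00] → overlapped-by → candidate.
Among candidates, latest start is Mon 23:00 → standup.

standup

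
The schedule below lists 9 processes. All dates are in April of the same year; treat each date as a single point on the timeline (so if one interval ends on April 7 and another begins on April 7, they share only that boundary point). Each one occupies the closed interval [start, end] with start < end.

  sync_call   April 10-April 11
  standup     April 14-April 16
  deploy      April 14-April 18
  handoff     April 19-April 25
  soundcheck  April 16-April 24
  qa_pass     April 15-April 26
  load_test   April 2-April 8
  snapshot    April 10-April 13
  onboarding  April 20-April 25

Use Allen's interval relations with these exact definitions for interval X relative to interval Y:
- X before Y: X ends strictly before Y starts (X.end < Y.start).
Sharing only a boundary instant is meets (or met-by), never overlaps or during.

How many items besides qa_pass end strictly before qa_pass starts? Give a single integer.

Target qa_pass = [April 15, April 26].
deploy [April 14, April 18] → overlaps → no.
handoff [April 19, April 25] → during → no.
load_test [April 2, April 8] → before → counts.
onboarding [April 20, April 25] → during → no.
snapshot [April 10, April 13] → before → counts.
soundcheck [April 16, April 24] → during → no.
standup [April 14, April 16] → overlaps → no.
sync_call [April 10, April 11] → before → counts.
Total: 3.

3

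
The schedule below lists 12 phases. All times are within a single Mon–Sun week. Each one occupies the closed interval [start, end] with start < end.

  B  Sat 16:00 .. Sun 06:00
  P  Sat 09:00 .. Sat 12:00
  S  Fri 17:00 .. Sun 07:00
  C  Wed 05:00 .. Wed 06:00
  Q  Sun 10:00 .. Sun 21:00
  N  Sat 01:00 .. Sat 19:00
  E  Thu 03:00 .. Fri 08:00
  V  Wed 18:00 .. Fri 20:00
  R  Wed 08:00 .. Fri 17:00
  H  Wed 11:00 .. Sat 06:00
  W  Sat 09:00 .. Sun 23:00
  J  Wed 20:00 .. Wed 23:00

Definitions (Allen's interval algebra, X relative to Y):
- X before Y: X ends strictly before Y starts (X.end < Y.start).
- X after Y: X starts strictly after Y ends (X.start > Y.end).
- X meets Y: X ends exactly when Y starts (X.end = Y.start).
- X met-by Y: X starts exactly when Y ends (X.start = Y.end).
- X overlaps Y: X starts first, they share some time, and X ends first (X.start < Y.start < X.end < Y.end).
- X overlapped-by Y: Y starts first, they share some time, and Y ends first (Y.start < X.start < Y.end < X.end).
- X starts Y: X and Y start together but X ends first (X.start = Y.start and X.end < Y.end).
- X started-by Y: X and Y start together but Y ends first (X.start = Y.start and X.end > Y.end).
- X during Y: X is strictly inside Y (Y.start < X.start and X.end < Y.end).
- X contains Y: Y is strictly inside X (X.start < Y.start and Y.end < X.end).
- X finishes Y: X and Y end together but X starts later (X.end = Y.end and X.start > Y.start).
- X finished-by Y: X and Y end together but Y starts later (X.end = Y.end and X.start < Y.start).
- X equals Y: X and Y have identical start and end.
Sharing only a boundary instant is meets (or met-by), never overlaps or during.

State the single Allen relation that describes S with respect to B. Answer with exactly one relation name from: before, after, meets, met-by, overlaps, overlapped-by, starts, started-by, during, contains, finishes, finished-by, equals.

contains

S = [Fri 17:00, Sun 07:00]; B = [Sat 16:00, Sun 06:00].
Compare endpoints: S.start < B.start, S.start < B.end, S.end > B.start, S.end > B.end.
That pattern is 'contains'.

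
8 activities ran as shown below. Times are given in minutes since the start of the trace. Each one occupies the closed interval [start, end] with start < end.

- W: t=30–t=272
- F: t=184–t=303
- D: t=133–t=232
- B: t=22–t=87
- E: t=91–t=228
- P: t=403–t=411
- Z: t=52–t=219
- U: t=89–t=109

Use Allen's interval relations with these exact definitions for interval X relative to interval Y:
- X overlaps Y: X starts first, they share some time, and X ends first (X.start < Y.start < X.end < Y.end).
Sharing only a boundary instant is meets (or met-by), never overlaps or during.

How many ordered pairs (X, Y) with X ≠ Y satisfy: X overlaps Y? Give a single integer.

10

Checking all 56 ordered pairs for relation 'overlaps'; matching pairs in alphabetical order:
(B, W): B overlaps W ✓
(B, Z): B overlaps Z ✓
(D, F): D overlaps F ✓
(E, D): E overlaps D ✓
(E, F): E overlaps F ✓
(U, E): U overlaps E ✓
(W, F): W overlaps F ✓
(Z, D): Z overlaps D ✓
(Z, E): Z overlaps E ✓
(Z, F): Z overlaps F ✓
Count: 10.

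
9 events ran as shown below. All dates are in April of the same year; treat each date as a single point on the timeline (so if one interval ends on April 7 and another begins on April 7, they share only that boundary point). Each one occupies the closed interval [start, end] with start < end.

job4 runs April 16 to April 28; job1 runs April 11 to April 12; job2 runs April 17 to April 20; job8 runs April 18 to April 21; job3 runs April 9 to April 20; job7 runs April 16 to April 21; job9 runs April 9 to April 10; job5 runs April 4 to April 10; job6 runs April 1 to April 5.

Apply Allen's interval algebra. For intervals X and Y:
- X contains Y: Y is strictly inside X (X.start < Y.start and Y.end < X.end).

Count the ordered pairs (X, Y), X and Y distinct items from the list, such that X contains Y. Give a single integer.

Checking all 72 ordered pairs for relation 'contains'; matching pairs in alphabetical order:
(job3, job1): job3 contains job1 ✓
(job4, job2): job4 contains job2 ✓
(job4, job8): job4 contains job8 ✓
(job7, job2): job7 contains job2 ✓
Count: 4.

4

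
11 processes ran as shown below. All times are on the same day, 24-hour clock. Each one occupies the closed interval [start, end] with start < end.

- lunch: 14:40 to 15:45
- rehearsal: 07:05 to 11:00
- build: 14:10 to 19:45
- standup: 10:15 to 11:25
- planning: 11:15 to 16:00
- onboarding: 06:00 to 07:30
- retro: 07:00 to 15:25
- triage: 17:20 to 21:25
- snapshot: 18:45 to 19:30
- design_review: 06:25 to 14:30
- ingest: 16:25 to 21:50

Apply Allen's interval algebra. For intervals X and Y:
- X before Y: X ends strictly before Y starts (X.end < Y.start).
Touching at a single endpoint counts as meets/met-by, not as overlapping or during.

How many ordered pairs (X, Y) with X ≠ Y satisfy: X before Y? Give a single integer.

Checking all 110 ordered pairs for relation 'before'; matching pairs in alphabetical order:
(design_review, ingest): design_review before ingest ✓
(design_review, lunch): design_review before lunch ✓
(design_review, snapshot): design_review before snapshot ✓
(design_review, triage): design_review before triage ✓
(lunch, ingest): lunch before ingest ✓
(lunch, snapshot): lunch before snapshot ✓
(lunch, triage): lunch before triage ✓
(onboarding, build): onboarding before build ✓
(onboarding, ingest): onboarding before ingest ✓
(onboarding, lunch): onboarding before lunch ✓
(onboarding, planning): onboarding before planning ✓
(onboarding, snapshot): onboarding before snapshot ✓
(onboarding, standup): onboarding before standup ✓
(onboarding, triage): onboarding before triage ✓
(planning, ingest): planning before ingest ✓
(planning, snapshot): planning before snapshot ✓
(planning, triage): planning before triage ✓
(rehearsal, build): rehearsal before build ✓
(rehearsal, ingest): rehearsal before ingest ✓
(rehearsal, lunch): rehearsal before lunch ✓
(rehearsal, planning): rehearsal before planning ✓
(rehearsal, snapshot): rehearsal before snapshot ✓
(rehearsal, triage): rehearsal before triage ✓
(retro, ingest): retro before ingest ✓
... plus 7 further pairs not listed.
Count: 31.

31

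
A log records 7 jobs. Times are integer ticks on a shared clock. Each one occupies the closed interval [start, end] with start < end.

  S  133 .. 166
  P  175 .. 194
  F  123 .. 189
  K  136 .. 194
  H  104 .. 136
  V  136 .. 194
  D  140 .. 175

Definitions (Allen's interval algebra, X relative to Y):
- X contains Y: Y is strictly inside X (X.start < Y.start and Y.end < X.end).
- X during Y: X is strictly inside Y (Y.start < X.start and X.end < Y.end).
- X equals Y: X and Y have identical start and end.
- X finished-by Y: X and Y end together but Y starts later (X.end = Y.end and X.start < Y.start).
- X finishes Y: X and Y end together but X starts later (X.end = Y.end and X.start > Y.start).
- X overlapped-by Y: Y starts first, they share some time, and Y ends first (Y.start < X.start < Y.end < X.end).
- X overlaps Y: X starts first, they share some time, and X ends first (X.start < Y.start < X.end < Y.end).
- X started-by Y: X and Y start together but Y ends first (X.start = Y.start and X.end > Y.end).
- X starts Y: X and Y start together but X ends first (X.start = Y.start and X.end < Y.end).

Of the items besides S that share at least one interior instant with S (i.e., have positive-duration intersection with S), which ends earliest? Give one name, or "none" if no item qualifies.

Target S = [133, 166].
D [140, 175] → overlapped-by → candidate.
F [123, 189] → contains → candidate.
H [104, 136] → overlaps → candidate.
K [136, 194] → overlapped-by → candidate.
P [175, 194] → after → excluded.
V [136, 194] → overlapped-by → candidate.
Among candidates, earliest end is 136 → H.

H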